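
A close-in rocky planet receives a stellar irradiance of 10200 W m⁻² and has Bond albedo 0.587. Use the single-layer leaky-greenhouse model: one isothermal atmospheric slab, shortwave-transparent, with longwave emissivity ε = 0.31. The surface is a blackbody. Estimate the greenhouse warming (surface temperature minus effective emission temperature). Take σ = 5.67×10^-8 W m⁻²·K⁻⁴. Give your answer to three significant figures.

15.9 K

Effective emission temperature (TOA balance): σT_e⁴ = S(1−α)/4 = 1053 W m⁻² → T_e = 369.2 K.
The surface balance (absorbed SW + ε·downward IR = σT_s⁴) with T_a⁴ = T_s⁴/2 reduces to T_s = T_e·[2/(2−ε)]^¼ = 385.0 K.
Greenhouse warming: T_s − T_e = 15.88 K.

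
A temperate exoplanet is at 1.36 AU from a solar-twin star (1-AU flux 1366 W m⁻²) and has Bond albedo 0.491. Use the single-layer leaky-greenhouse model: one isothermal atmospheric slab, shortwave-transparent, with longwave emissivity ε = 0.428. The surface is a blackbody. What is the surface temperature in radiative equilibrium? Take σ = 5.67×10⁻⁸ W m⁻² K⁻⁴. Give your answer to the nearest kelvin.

214 K

Flux at the orbit: S = 1366/(1.36)² = 738.5 W m⁻².
The planet radiates to space at T_e = [S(1−α)/(4σ)]^(1/4) = 201.8 K.
For a single slab of emissivity ε, T_s⁴ = 2T_e⁴/(2−ε); thus T_s = 201.8·(1.272)^(1/4) = 214.3 K.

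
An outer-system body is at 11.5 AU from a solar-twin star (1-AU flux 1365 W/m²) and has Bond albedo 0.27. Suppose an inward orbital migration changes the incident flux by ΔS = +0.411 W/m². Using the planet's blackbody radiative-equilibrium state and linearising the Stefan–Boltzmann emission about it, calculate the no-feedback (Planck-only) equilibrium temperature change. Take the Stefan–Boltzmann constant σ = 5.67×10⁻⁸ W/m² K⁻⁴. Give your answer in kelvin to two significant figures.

0.76 K

By the inverse-square law, S = 1365/11.5² = 10.32 W/m².
Unperturbed T_e = [10.32·(1−0.27)/(4σ)]^¼ = 75.92 K.
Only a fraction (1−α) is absorbed and it's spread over 4πR², so ΔF = (1−α)ΔS/4 = 0.07501 W/m².
Linearising σT⁴ gives d(σT⁴)/dT = 4σT_e³ = 0.09924 W/m² per K.
Hence the no-feedback warming is ΔF/(4σT_e³) = 0.756 K.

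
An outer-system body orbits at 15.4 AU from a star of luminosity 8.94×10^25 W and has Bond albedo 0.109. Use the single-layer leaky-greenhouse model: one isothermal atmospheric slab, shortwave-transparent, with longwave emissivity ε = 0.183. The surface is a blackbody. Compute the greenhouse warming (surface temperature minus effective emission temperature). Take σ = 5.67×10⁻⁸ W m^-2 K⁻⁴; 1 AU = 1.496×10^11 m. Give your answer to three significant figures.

1.16 kelvin

Orbital distance: d = 15.4 AU = 2.304×10^12 m.
Spreading L over a sphere of radius d: S = 8.94×10^25/(4π·2.30×10^12²) = 1.340 W m^-2.
At the top of the atmosphere, σT_e⁴ = S(1−α)/4 = 0.2986 W m^-2, giving T_e = 47.90 K.
Surface balance with a leaky layer gives σT_s⁴ = σT_e⁴·2/(2−ε), so T_s = T_e·[2/(2−0.183)]^(1/4) = 49.07 K.
Greenhouse warming: T_s − T_e = 1.163 K.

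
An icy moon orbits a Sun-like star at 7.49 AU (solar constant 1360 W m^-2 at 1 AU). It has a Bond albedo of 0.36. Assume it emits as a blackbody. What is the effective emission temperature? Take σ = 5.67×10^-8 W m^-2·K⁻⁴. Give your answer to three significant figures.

90.9 K

By the inverse-square law, S = 1360/7.49² = 24.24 W m^-2.
Absorbed flux (global mean): S(1−α)/4 = 24.24·0.64/4 = 3.879 W m^-2.
In equilibrium σT⁴ equals this, so T = 90.94 K.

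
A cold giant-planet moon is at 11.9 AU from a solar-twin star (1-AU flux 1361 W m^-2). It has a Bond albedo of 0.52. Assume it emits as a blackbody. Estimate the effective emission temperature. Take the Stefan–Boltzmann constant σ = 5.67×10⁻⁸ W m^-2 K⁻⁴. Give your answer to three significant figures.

67.2 kelvin

Irradiance scales as 1/d², so S = 1361 W m^-2 × (1/11.9)² = 9.611 W m^-2.
Absorbed flux (global mean): S(1−α)/4 = 9.611·0.48/4 = 1.153 W m^-2.
Set σT⁴ = 1.153 → T = (1.153/σ)^(1/4) = 67.16 K.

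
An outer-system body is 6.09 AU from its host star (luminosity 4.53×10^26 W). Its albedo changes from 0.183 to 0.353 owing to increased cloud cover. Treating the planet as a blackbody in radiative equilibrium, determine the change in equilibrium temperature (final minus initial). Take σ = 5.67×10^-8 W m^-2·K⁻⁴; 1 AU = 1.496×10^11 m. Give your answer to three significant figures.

-6.34 kelvin

Orbital distance: d = 6.09 AU = 9.111×10^11 m.
Spreading L over a sphere of radius d: S = 4.53×10^26/(4π·9.11×10^11²) = 43.43 W m^-2.
With α = 0.183, T₁ = 111.8 K.
After:  T₂ = [43.43·0.647/(4σ)]^(1/4) = 105.5 K.
ΔT = T₂ − T₁ = -6.336 K.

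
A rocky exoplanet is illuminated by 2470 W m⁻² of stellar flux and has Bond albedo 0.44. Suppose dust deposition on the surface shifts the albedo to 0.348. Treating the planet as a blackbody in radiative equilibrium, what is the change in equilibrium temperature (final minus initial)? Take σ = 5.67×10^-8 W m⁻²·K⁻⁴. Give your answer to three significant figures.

Before: T₁ = [2470·0.56/(4σ)]^(1/4) = 279.5 K.
With α = 0.348, T₂ = 290.3 K.
Change: 290.3 − 279.5 = 10.83 K.

10.8 kelvin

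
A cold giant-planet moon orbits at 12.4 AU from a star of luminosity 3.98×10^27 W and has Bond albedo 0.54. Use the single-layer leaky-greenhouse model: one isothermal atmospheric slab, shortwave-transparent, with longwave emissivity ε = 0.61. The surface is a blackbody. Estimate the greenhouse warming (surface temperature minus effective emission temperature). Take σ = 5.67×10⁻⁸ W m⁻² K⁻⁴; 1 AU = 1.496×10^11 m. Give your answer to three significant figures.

11.1 K

d = 12.4 × 1.496×10^11 m = 1.855×10^12 m.
Flux at the orbit: S = L/(4πd²) = 3.98×10^27/(4π·(1.86×10^12)²) = 92.04 W m⁻².
Effective emission temperature (TOA balance): σT_e⁴ = S(1−α)/4 = 10.58 W m⁻² → T_e = 116.9 K.
The surface balance (absorbed SW + ε·downward IR = σT_s⁴) with T_a⁴ = T_s⁴/2 reduces to T_s = T_e·[2/(2−ε)]^¼ = 128.0 K.
The atmosphere warms the surface by 11.13 K.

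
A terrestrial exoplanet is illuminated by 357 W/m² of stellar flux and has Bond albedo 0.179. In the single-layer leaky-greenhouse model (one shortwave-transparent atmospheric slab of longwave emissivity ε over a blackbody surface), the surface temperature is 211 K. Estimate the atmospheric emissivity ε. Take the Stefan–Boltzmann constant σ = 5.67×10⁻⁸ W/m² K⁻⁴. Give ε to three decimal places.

0.696

TOA balance gives T_e = 189.6 K.
Inverting T_s⁴ = 2T_e⁴/(2−ε): (T_e/T_s)⁴ = 0.6520, so ε = 2(1 − 0.6520) = 0.6960.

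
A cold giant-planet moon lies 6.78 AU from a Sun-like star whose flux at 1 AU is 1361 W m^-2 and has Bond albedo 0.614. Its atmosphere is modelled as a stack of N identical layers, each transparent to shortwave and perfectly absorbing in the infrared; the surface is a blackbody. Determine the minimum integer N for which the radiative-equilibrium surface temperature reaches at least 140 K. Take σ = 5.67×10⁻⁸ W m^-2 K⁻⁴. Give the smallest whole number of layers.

By the inverse-square law, S = 1361/6.78² = 29.61 W m^-2.
The effective emission temperature is T_e = [S(1−α)/(4σ)]^¼ = 84.25 K.
Since T_s⁴ = (N+1)T_e⁴, we need N ≥ (T_s/T_e)⁴ − 1 = 6.624.
So N ≥ 6.624; the smallest integer is N = 7.

7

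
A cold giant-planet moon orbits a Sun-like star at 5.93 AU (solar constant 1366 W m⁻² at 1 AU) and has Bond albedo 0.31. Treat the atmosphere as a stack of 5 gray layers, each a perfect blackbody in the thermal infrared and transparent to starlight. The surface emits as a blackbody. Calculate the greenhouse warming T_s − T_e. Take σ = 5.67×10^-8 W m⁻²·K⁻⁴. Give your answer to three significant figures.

58.9 kelvin

Irradiance scales as 1/d², so S = 1366 W m⁻² × (1/5.93)² = 38.85 W m⁻².
OLR = S(1−α)/4 = 6.701 W m⁻²; the top layer radiates at T_e = 104.3 K.
T_s = (N+1)^(1/4)·T_e = 163.2 K.
So the greenhouse effect raises the surface by 163.2 − 104.3 = 58.92 K.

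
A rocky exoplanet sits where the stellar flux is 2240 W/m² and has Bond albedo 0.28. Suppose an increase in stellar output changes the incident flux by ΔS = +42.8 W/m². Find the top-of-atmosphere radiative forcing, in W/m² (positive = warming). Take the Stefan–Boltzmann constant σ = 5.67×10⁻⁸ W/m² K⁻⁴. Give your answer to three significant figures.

TOA radiative forcing: ΔF = (1−α)ΔS/4 = 0.72·(+42.8)/4 = 7.704 W/m².

7.70 W/m²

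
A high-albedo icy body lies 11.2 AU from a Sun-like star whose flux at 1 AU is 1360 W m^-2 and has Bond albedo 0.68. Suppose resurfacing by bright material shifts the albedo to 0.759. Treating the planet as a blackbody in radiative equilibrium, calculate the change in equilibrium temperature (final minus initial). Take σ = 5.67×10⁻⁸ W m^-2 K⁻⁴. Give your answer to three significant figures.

Flux at the orbit: S = 1360/(11.2)² = 10.84 W m^-2.
Initial: T₁ = [S(1−0.68)/(4σ)]^(1/4) = 62.54 K.
After:  T₂ = [10.84·0.241/(4σ)]^(1/4) = 58.26 K.
ΔT = T₂ − T₁ = -4.279 K.

-4.28 K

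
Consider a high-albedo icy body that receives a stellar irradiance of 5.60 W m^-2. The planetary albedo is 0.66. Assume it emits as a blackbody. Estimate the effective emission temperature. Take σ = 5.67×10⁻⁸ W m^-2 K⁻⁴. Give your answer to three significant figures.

Absorbed flux (global mean): S(1−α)/4 = 5.600·0.34/4 = 0.4760 W m^-2.
In equilibrium σT⁴ equals this, so T = 53.83 K.

53.8 kelvin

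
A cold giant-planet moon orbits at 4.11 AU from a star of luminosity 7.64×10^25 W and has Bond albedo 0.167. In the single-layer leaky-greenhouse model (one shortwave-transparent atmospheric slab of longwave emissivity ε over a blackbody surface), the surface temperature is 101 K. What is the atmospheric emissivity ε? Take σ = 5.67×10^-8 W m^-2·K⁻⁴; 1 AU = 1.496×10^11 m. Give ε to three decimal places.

d = 4.11 × 1.496×10^11 m = 6.149×10^11 m.
Spreading L over a sphere of radius d: S = 7.64×10^25/(4π·6.15×10^11²) = 16.08 W m^-2.
Effective temperature: T_e = [S(1−α)/(4σ)]^(1/4) = 87.67 K.
Inverting T_s⁴ = 2T_e⁴/(2−ε): (T_e/T_s)⁴ = 0.5676, so ε = 2(1 − 0.5676) = 0.8648.

0.865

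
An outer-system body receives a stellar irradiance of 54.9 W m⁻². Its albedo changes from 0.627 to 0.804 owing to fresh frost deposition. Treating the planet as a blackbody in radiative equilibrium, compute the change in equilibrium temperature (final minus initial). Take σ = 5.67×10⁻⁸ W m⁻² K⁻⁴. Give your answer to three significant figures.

-14.5 K

Initial: T₁ = [S(1−0.627)/(4σ)]^(1/4) = 97.48 K.
Final:   T₂ = [S(1−0.804)/(4σ)]^(1/4) = 82.99 K.
ΔT = T₂ − T₁ = -14.48 K.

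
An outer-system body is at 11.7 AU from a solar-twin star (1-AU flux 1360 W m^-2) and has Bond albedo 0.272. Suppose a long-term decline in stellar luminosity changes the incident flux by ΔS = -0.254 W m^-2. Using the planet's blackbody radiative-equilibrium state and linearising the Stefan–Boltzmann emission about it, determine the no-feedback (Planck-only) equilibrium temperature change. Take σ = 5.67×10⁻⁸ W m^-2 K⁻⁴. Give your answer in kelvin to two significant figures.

Irradiance scales as 1/d², so S = 1360 W m^-2 × (1/11.7)² = 9.935 W m^-2.
Unperturbed T_e = [9.935·(1−0.272)/(4σ)]^¼ = 75.15 K.
TOA radiative forcing: ΔF = (1−α)ΔS/4 = 0.728·(-0.254)/4 = -0.04623 W m^-2.
The Planck feedback parameter is 4σT_e³ = 0.09625 W m^-2/K.
ΔT₀ = ΔF/λ_P = -0.04623/0.09625 = -0.480 K.

-0.48 K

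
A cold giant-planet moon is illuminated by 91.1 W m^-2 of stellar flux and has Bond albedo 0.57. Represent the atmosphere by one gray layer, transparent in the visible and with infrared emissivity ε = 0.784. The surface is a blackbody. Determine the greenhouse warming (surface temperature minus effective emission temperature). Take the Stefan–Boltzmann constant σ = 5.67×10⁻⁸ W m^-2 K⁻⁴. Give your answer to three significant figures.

15.2 K

Effective emission temperature (TOA balance): σT_e⁴ = S(1−α)/4 = 9.793 W m^-2 → T_e = 114.6 K.
Surface balance with a leaky layer gives σT_s⁴ = σT_e⁴·2/(2−ε), so T_s = T_e·[2/(2−0.784)]^(1/4) = 129.8 K.
T_s − T_e = 129.8 − 114.6 = 15.19 K.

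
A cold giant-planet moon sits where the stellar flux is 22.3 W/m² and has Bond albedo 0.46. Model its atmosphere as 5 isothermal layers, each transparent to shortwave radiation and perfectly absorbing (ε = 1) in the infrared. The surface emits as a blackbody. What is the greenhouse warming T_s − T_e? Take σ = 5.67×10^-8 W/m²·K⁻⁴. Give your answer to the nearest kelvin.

48 K

Top-of-atmosphere balance: σT_e⁴ = S(1−α)/4 = 3.011 W/m² → T_e = 85.36 K.
T_s = (N+1)^(1/4)·T_e = 133.6 K.
Warming: T_s − T_e = 48.24 K.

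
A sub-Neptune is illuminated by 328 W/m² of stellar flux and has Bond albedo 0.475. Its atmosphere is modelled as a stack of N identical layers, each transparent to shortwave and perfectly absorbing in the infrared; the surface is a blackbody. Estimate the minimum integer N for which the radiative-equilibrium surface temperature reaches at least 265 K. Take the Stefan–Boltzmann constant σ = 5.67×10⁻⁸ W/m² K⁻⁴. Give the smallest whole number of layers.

6

OLR = S(1−α)/4 = 43.05 W/m²; the top layer radiates at T_e = 166.0 K.
Need (N+1)T_e⁴ ≥ T_s⁴, i.e. N+1 ≥ (265/166.0)⁴ = 6.495.
The minimum whole number is N = 6.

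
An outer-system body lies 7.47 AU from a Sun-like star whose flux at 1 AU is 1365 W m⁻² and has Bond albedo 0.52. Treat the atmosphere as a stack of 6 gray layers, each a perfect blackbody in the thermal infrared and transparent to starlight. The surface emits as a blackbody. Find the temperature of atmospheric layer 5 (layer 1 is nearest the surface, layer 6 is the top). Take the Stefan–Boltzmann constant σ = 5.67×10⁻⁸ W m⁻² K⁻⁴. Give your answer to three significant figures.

101 K

Irradiance scales as 1/d², so S = 1365 W m⁻² × (1/7.47)² = 24.46 W m⁻².
OLR = S(1−α)/4 = 2.935 W m⁻²; the top layer radiates at T_e = 84.82 K.
The net upward flux σT_e⁴ is constant between every pair of levels, so T_k⁴ = (N+1−k)T_e⁴.
With k = 5: T_5 = (6+1−5)^¼·84.82 K = 100.9 K.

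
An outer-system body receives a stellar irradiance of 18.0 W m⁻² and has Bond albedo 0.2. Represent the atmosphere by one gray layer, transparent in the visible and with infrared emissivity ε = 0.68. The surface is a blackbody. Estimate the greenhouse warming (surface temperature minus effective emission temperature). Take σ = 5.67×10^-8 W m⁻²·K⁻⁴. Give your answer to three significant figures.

At the top of the atmosphere, σT_e⁴ = S(1−α)/4 = 3.600 W m⁻², giving T_e = 89.26 K.
For a single slab of emissivity ε, T_s⁴ = 2T_e⁴/(2−ε); thus T_s = 89.26·(1.515)^(1/4) = 99.04 K.
T_s − T_e = 99.04 − 89.26 = 9.771 K.

9.77 kelvin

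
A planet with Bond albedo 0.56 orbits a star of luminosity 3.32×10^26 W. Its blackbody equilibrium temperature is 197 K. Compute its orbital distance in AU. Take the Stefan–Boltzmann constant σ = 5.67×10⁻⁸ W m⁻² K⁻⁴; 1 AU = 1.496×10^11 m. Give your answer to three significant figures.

1.23 AU

Required flux: S = 4σT⁴/(1−α) = 776.3 W m⁻².
Then d = [L/(4πS)]^(1/2) = 1.845×10^11 m, i.e. 1.233 AU.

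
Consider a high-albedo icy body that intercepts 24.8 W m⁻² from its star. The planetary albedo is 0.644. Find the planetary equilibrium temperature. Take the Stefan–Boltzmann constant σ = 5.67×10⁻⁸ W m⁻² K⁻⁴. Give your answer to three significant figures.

The planet absorbs (1−α)S over its disc πR² and re-emits over 4πR², so the mean absorbed flux is (1−0.644)·24.80/4 = 2.207 W m⁻².
Balancing against σT⁴: T = (2.207/5.67×10⁻⁸)^(1/4) = 78.99 K.

79.0 K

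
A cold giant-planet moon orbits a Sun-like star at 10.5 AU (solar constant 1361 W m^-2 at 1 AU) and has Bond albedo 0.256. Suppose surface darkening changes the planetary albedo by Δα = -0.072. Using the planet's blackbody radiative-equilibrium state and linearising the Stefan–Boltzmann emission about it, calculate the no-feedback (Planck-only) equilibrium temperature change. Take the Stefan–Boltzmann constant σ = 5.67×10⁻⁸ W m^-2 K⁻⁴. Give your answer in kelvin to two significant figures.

1.9 K

By the inverse-square law, S = 1361/10.5² = 12.34 W m^-2.
Reference equilibrium: T_e = [S(1−α)/(4σ)]^(1/4) = 79.77 K.
ΔF = −(S/4)Δα = −(12.34/4)×(-0.072) = 0.2222 W m^-2.
Planck response: λ_P = 4σT_e³ = 4·5.67×10⁻⁸·(79.77)³ = 0.1151 W m^-2/K.
Hence the no-feedback warming is ΔF/(4σT_e³) = 1.93 K.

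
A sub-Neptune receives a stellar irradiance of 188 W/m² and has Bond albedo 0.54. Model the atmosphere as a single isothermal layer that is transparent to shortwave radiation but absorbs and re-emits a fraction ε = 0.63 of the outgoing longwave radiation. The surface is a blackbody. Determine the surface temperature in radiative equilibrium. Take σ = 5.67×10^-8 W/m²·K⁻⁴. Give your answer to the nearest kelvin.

154 K

Effective emission temperature (TOA balance): σT_e⁴ = S(1−α)/4 = 21.62 W/m² → T_e = 139.7 K.
The surface balance (absorbed SW + ε·downward IR = σT_s⁴) with T_a⁴ = T_s⁴/2 reduces to T_s = T_e·[2/(2−ε)]^¼ = 153.6 K.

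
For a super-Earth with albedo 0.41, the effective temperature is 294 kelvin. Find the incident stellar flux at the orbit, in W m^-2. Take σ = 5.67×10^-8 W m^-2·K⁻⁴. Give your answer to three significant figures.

2870 W m^-2

From S(1−α)/4 = σT⁴: S = 4σT⁴/(1−α).
The emitted flux is σT⁴ = 423.6 W m^-2.
So S = 4×423.6/(1−0.41) = 2872 W m^-2.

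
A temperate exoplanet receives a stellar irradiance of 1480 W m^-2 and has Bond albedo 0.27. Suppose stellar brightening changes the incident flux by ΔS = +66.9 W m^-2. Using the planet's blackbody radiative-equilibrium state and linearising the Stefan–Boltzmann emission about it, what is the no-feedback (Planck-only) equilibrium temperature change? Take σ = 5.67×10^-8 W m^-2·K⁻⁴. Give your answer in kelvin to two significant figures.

3.0 K

The baseline emission temperature is T_e = 262.7 K.
ΔF = Δ[S(1−α)]/4 = (1−0.27)·+66.9/4 = 12.21 W m^-2.
The Planck feedback parameter is 4σT_e³ = 4.112 W m^-2/K.
Hence the no-feedback warming is ΔF/(4σT_e³) = 2.97 K.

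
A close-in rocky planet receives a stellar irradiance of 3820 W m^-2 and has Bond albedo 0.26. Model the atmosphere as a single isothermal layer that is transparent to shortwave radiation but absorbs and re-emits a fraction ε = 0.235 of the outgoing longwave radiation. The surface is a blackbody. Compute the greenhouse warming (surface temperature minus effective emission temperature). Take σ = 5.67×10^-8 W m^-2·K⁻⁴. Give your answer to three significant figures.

10.6 K

At the top of the atmosphere, σT_e⁴ = S(1−α)/4 = 706.7 W m^-2, giving T_e = 334.1 K.
For a single slab of emissivity ε, T_s⁴ = 2T_e⁴/(2−ε); thus T_s = 334.1·(1.133)^(1/4) = 344.7 K.
T_s − T_e = 344.7 − 334.1 = 10.61 K.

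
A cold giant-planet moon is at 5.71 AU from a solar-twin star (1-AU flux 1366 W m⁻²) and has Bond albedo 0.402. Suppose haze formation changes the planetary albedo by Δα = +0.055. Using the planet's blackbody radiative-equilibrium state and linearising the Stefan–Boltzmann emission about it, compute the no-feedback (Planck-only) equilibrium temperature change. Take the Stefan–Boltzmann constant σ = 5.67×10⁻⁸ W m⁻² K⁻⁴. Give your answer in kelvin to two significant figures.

-2.4 K

Irradiance scales as 1/d², so S = 1366 W m⁻² × (1/5.71)² = 41.90 W m⁻².
Reference equilibrium: T_e = [S(1−α)/(4σ)]^(1/4) = 102.5 K.
The change in absorbed flux is Δ[S(1−α)/4] = −SΔα/4 = -0.5761 W m⁻².
The Planck feedback parameter is 4σT_e³ = 0.2444 W m⁻²/K.
ΔT₀ = ΔF/λ_P = -0.5761/0.2444 = -2.36 K.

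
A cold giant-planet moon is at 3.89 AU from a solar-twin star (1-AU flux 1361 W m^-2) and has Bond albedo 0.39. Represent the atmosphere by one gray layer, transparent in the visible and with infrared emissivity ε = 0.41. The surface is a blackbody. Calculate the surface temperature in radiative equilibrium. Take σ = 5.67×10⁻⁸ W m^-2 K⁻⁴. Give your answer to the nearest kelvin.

132 K

By the inverse-square law, S = 1361/3.89² = 89.94 W m^-2.
At the top of the atmosphere, σT_e⁴ = S(1−α)/4 = 13.72 W m^-2, giving T_e = 124.7 K.
For a single slab of emissivity ε, T_s⁴ = 2T_e⁴/(2−ε); thus T_s = 124.7·(1.258)^(1/4) = 132.1 K.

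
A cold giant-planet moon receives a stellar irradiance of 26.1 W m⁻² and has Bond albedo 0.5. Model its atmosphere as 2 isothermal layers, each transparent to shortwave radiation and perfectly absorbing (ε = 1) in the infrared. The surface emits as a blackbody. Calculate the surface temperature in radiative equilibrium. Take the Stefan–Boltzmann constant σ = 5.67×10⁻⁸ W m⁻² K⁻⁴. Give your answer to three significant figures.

115 K

The effective emission temperature is T_e = [S(1−α)/(4σ)]^¼ = 87.09 K.
With N = 2 opaque layers, T_s = (N+1)^(1/4)·T_e = 3^(1/4)·87.09 = 114.6 K.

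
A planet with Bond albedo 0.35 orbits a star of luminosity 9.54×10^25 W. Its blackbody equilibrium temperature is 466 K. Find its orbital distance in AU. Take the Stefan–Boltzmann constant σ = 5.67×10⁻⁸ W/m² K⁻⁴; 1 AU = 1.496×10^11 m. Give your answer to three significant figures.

0.144 AU

Required flux: S = 4σT⁴/(1−α) = 16450 W/m².
Then d = [L/(4πS)]^(1/2) = 2.148×10^10 m, i.e. 0.1436 AU.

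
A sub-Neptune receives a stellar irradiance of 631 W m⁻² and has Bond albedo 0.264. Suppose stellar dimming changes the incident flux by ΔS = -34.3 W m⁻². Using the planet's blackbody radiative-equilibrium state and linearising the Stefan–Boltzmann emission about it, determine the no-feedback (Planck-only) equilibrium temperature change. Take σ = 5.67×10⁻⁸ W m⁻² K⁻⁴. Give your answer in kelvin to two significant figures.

-2.9 kelvin

Unperturbed T_e = [631.0·(1−0.264)/(4σ)]^¼ = 212.7 K.
ΔF = Δ[S(1−α)]/4 = (1−0.264)·-34.3/4 = -6.311 W m⁻².
The Planck feedback parameter is 4σT_e³ = 2.183 W m⁻²/K.
Hence the no-feedback warming is ΔF/(4σT_e³) = -2.89 K.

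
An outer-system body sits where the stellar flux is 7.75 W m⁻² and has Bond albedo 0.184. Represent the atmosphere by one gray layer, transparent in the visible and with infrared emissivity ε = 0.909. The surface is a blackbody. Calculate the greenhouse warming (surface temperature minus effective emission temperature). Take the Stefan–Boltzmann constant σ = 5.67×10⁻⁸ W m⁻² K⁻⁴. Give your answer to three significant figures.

11.9 kelvin

The planet radiates to space at T_e = [S(1−α)/(4σ)]^(1/4) = 72.67 K.
For a single slab of emissivity ε, T_s⁴ = 2T_e⁴/(2−ε); thus T_s = 72.67·(1.833)^(1/4) = 84.55 K.
T_s − T_e = 84.55 − 72.67 = 11.89 K.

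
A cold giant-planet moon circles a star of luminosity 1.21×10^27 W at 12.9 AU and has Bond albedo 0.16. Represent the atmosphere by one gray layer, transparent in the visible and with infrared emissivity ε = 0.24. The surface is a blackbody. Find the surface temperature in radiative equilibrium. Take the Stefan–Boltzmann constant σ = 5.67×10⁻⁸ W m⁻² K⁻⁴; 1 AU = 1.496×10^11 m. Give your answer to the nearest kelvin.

102 kelvin

Orbital distance: d = 12.9 AU = 1.930×10^12 m.
Spreading L over a sphere of radius d: S = 1.21×10^27/(4π·1.93×10^12²) = 25.85 W m⁻².
Effective emission temperature (TOA balance): σT_e⁴ = S(1−α)/4 = 5.429 W m⁻² → T_e = 98.92 K.
Surface balance with a leaky layer gives σT_s⁴ = σT_e⁴·2/(2−ε), so T_s = T_e·[2/(2−0.24)]^(1/4) = 102.1 K.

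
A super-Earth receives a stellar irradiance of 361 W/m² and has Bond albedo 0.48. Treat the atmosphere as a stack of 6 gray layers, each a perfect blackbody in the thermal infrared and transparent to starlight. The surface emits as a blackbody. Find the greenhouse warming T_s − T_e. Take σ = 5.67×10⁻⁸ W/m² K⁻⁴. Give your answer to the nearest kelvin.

106 K

Top-of-atmosphere balance: σT_e⁴ = S(1−α)/4 = 46.93 W/m² → T_e = 169.6 K.
T_s = (N+1)^(1/4)·T_e = 275.9 K.
Warming: T_s − T_e = 106.3 K.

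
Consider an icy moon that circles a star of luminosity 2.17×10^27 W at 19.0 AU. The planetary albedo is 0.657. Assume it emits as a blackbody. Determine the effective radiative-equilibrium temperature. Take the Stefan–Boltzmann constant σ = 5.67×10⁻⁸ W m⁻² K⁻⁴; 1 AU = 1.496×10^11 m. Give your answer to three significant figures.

75.4 kelvin

Orbital distance: d = 19.0 AU = 2.842×10^12 m.
S = L/(4πd²) = 21.37 W m⁻².
Averaging over the sphere, the absorbed flux is S(1−α)/4 = 1.833 W m⁻².
Set σT⁴ = 1.833 → T = (1.833/σ)^(1/4) = 75.40 K.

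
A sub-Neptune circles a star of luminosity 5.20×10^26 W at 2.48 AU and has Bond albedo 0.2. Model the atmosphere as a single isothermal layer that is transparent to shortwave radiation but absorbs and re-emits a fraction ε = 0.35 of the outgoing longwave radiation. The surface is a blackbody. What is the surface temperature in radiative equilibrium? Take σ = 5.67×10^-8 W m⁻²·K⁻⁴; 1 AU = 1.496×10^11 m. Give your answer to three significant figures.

d = 2.48 × 1.496×10^11 m = 3.710×10^11 m.
Spreading L over a sphere of radius d: S = 5.20×10^26/(4π·3.71×10^11²) = 300.6 W m⁻².
At the top of the atmosphere, σT_e⁴ = S(1−α)/4 = 60.13 W m⁻², giving T_e = 180.5 K.
Surface balance with a leaky layer gives σT_s⁴ = σT_e⁴·2/(2−ε), so T_s = T_e·[2/(2−0.35)]^(1/4) = 189.3 K.

189 K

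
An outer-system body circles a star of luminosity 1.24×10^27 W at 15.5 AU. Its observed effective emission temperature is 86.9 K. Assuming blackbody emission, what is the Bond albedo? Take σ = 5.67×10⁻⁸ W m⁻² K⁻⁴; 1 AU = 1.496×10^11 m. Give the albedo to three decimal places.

Orbital distance: d = 15.5 AU = 2.319×10^12 m.
Spreading L over a sphere of radius d: S = 1.24×10^27/(4π·2.32×10^12²) = 18.35 W m⁻².
Rearranging the radiative balance, α = 1 − 4σT⁴/S.
σT⁴ = 3.233 W m⁻², so 4σT⁴ = 12.93 W m⁻².
Hence α = 1 − 12.93/18.35 = 0.2952.

0.295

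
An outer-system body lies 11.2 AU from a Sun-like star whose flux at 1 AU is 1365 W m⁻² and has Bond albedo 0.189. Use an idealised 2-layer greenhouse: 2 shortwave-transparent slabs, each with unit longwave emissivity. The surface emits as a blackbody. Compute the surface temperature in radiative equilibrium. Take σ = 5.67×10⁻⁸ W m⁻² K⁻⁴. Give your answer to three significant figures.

Irradiance scales as 1/d², so S = 1365 W m⁻² × (1/11.2)² = 10.88 W m⁻².
Top-of-atmosphere balance: σT_e⁴ = S(1−α)/4 = 2.206 W m⁻² → T_e = 78.98 K.
Layer-by-layer balance gives σT_s⁴ = (N+1)σT_e⁴, so T_s = 3^¼·78.98 = 103.9 K.

104 kelvin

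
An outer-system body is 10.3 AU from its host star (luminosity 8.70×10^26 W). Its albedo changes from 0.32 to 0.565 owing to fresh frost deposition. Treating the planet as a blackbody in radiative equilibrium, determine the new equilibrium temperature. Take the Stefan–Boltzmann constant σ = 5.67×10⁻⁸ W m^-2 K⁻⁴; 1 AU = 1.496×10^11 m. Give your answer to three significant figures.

86.5 K

d = 10.3 × 1.496×10^11 m = 1.541×10^12 m.
Spreading L over a sphere of radius d: S = 8.70×10^26/(4π·1.54×10^12²) = 29.16 W m^-2.
New equilibrium: T₂ = [(1−0.565)·29.16/(4σ)]^(1/4) = 86.48 K.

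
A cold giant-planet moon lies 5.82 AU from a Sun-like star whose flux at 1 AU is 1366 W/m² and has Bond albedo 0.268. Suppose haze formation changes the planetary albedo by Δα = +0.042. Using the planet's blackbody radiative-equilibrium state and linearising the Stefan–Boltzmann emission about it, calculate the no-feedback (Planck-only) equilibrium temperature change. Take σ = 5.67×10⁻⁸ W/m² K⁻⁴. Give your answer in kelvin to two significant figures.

Irradiance scales as 1/d², so S = 1366 W/m² × (1/5.82)² = 40.33 W/m².
Reference equilibrium: T_e = [S(1−α)/(4σ)]^(1/4) = 106.8 K.
The change in absorbed flux is Δ[S(1−α)/4] = −SΔα/4 = -0.4234 W/m².
The Planck feedback parameter is 4σT_e³ = 0.2764 W/m²/K.
Hence the no-feedback warming is ΔF/(4σT_e³) = -1.53 K.

-1.5 K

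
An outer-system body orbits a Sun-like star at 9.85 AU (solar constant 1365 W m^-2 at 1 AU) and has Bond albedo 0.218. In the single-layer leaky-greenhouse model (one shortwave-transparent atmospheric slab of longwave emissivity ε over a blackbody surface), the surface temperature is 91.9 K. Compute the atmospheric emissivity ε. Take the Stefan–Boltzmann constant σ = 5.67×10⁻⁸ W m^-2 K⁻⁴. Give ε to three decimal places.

0.640

Flux at the orbit: S = 1365/(9.85)² = 14.07 W m^-2.
TOA balance gives T_e = 83.46 K.
T_s⁴ = T_e⁴·2/(2−ε) → ε = 2 − 2(T_e/T_s)⁴ = 2 − 2·(83.46/91.9)⁴ = 0.6398.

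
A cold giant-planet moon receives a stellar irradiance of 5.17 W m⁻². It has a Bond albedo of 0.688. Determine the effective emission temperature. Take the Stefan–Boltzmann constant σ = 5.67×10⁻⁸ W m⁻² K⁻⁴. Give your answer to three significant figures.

51.6 kelvin

The planet absorbs (1−α)S over its disc πR² and re-emits over 4πR², so the mean absorbed flux is (1−0.688)·5.170/4 = 0.4033 W m⁻².
Set σT⁴ = 0.4033 → T = (0.4033/σ)^(1/4) = 51.64 K.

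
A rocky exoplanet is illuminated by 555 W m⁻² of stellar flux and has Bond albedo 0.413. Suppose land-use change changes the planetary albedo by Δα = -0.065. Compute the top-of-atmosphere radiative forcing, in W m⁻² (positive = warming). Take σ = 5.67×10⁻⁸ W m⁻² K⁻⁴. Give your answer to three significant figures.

9.02 W m⁻²

ΔF = −(S/4)Δα = −(555.0/4)×(-0.065) = 9.019 W m⁻².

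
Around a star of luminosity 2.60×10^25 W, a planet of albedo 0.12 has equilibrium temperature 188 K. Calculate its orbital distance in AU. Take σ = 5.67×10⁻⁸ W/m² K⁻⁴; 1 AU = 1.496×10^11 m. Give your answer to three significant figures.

0.536 AU

The flux needed for this T is 4σT⁴/(1−0.12) = 322.0 W/m².
S = L/(4πd²) → d = √(L/4πS) = √(2.60×10^25/(4π·322.0)) = 8.017×10^10 m = 0.5359 AU.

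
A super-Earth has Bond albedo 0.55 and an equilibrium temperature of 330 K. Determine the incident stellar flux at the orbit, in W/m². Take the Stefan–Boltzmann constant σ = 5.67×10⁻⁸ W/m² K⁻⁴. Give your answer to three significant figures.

5980 W/m²

From S(1−α)/4 = σT⁴: S = 4σT⁴/(1−α).
σT⁴ = 5.67×10⁻⁸·(330)⁴ = 672.4 W/m².
S = 4·672.4/0.45 = 5977 W/m².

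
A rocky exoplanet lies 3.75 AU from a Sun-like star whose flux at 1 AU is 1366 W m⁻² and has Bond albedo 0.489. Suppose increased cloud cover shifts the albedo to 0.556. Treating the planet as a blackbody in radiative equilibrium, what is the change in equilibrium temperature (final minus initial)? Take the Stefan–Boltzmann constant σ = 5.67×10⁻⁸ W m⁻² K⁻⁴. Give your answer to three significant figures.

-4.20 kelvin

Flux at the orbit: S = 1366/(3.75)² = 97.14 W m⁻².
Before: T₁ = [97.14·0.511/(4σ)]^(1/4) = 121.6 K.
After:  T₂ = [97.14·0.444/(4σ)]^(1/4) = 117.4 K.
Change: 117.4 − 121.6 = -4.199 K.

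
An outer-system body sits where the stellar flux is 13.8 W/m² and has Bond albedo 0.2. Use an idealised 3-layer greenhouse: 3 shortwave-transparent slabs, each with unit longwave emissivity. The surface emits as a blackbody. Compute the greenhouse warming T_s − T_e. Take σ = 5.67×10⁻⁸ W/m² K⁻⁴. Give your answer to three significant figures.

34.6 K

The effective emission temperature is T_e = [S(1−α)/(4σ)]^¼ = 83.53 K.
T_s = (N+1)^(1/4)·T_e = 118.1 K.
So the greenhouse effect raises the surface by 118.1 − 83.53 = 34.60 K.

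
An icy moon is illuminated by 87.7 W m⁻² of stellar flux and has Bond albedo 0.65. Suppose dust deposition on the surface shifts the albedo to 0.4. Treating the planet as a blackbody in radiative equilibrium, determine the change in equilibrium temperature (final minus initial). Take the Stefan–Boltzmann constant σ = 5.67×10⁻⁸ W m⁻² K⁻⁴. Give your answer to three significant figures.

With α = 0.65, T₁ = 107.9 K.
After:  T₂ = [87.70·0.6/(4σ)]^(1/4) = 123.4 K.
ΔT = T₂ − T₁ = 15.56 K.

15.6 K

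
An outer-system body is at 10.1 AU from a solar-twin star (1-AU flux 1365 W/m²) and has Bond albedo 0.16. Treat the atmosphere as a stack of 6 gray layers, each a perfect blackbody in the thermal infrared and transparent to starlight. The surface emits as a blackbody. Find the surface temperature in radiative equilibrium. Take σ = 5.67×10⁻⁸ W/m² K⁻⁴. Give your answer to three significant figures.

By the inverse-square law, S = 1365/10.1² = 13.38 W/m².
The effective emission temperature is T_e = [S(1−α)/(4σ)]^¼ = 83.90 K.
For an N-layer opaque stack, T_s⁴ = (N+1)T_e⁴, hence T_s = (7)^(1/4)×83.90 K = 136.5 K.

136 kelvin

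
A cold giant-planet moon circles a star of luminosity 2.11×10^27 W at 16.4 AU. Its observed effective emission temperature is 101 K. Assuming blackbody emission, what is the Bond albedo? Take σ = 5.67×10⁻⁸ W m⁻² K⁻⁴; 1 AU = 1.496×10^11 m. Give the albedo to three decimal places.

0.154

Orbital distance: d = 16.4 AU = 2.453×10^12 m.
Spreading L over a sphere of radius d: S = 2.11×10^27/(4π·2.45×10^12²) = 27.89 W m⁻².
From σT⁴ = S(1−α)/4 we invert for α: 1−α = 4σT⁴/S.
σT⁴ = 5.900 W m⁻², so 4σT⁴ = 23.60 W m⁻².
1−α = 23.60/27.89 = 0.8461, so α = 0.1539.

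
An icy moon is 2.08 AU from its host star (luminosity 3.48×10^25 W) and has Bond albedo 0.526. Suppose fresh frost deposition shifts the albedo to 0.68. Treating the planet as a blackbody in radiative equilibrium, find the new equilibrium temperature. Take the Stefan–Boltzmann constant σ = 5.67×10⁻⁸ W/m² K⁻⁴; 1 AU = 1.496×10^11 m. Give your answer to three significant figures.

Orbital distance: d = 2.08 AU = 3.112×10^11 m.
Spreading L over a sphere of radius d: S = 3.48×10^25/(4π·3.11×10^11²) = 28.60 W/m².
T₂ = [S(1−α₂)/(4σ)]^(1/4) = [28.60·0.32/(4σ)]^(1/4) = 79.70 K.

79.7 kelvin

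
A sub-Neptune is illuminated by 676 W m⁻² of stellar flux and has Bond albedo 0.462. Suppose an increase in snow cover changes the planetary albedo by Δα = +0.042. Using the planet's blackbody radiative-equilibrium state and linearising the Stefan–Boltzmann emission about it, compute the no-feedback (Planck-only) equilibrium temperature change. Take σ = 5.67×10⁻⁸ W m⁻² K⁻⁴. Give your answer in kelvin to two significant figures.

Unperturbed T_e = [676.0·(1−0.462)/(4σ)]^¼ = 200.1 K.
ΔF = −(S/4)Δα = −(676.0/4)×(+0.042) = -7.098 W m⁻².
Planck response: λ_P = 4σT_e³ = 4·5.67×10⁻⁸·(200.1)³ = 1.817 W m⁻²/K.
Hence the no-feedback warming is ΔF/(4σT_e³) = -3.91 K.

-3.9 kelvin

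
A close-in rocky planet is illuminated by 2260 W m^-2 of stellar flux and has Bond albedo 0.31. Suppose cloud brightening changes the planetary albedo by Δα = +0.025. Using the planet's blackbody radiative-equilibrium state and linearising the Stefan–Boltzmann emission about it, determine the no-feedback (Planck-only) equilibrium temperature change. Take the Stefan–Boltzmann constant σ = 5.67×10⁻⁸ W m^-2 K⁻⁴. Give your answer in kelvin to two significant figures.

The baseline emission temperature is T_e = 288.0 K.
The change in absorbed flux is Δ[S(1−α)/4] = −SΔα/4 = -14.12 W m^-2.
The Planck feedback parameter is 4σT_e³ = 5.415 W m^-2/K.
So ΔT₀ = -14.12/5.415 = -2.61 K.

-2.6 kelvin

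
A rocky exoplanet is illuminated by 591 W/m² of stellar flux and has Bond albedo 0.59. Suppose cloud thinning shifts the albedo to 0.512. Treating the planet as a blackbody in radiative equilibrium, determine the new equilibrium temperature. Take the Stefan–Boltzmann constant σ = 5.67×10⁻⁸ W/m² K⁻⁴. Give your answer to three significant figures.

189 K

New equilibrium: T₂ = [(1−0.512)·591.0/(4σ)]^(1/4) = 188.8 K.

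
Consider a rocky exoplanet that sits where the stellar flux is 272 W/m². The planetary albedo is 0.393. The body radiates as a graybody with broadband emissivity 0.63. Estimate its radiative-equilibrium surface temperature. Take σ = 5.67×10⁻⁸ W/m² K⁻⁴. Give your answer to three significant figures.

184 K

The planet absorbs (1−α)S over its disc πR² and re-emits over 4πR², so the mean absorbed flux is (1−0.393)·272.0/4 = 41.28 W/m².
Radiative balance εσT⁴ = 41.28 gives T = [41.28/(0.63·σ)]^(1/4) = 184.4 K.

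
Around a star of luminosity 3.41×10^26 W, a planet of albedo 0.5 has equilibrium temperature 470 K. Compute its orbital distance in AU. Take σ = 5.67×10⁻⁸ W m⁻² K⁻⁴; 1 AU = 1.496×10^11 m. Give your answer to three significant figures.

0.234 AU

Energy balance gives S = 4σT⁴/(1−α) = 22130 W m⁻².
From L = 4πd²S, d = √(3.41×10^26/(4π·22130)) = 3.501×10^10 m = 0.2340 AU.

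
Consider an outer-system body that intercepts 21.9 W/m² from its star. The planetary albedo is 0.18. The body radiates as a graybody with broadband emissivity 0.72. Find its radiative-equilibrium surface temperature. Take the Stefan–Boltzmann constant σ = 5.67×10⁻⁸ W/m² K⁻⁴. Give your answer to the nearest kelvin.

102 K

Averaging over the sphere, the absorbed flux is S(1−α)/4 = 4.490 W/m².
Radiative balance εσT⁴ = 4.490 gives T = [4.490/(0.72·σ)]^(1/4) = 102.4 K.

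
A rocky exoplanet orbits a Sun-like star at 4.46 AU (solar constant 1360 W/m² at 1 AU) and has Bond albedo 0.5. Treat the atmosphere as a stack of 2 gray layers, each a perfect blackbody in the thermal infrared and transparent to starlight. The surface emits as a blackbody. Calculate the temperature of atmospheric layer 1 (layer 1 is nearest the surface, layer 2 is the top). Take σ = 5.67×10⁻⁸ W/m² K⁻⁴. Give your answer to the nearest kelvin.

Flux at the orbit: S = 1360/(4.46)² = 68.37 W/m².
Top-of-atmosphere balance: σT_e⁴ = S(1−α)/4 = 8.546 W/m² → T_e = 110.8 K.
In the N-layer model, layer k (counted from the surface) has T_k = (N+1−k)^(1/4)·T_e.
With k = 1: T_1 = (2+1−1)^¼·110.8 K = 131.8 K.

132 K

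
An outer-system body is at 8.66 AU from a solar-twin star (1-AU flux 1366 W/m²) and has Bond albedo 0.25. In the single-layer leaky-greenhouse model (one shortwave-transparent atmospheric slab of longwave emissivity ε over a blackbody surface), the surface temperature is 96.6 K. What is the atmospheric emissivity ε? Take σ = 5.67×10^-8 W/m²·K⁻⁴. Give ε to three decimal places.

Irradiance scales as 1/d², so S = 1366 W/m² × (1/8.66)² = 18.21 W/m².
TOA balance gives T_e = 88.10 K.
T_s⁴ = T_e⁴·2/(2−ε) → ε = 2 − 2(T_e/T_s)⁴ = 2 − 2·(88.10/96.6)⁴ = 0.6166.

0.617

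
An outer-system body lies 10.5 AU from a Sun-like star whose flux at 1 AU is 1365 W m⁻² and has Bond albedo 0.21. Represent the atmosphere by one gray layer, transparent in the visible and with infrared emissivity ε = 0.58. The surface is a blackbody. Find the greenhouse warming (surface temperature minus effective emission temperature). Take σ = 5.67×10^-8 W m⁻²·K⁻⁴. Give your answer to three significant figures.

7.24 K

Irradiance scales as 1/d², so S = 1365 W m⁻² × (1/10.5)² = 12.38 W m⁻².
At the top of the atmosphere, σT_e⁴ = S(1−α)/4 = 2.445 W m⁻², giving T_e = 81.04 K.
For a single slab of emissivity ε, T_s⁴ = 2T_e⁴/(2−ε); thus T_s = 81.04·(1.408)^(1/4) = 88.28 K.
The atmosphere warms the surface by 7.244 K.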